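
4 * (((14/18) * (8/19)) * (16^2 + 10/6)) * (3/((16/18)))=21644/19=1139.16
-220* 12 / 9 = -880 / 3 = -293.33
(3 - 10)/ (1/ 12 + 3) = -84/ 37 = -2.27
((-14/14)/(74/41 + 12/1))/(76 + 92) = -41/95088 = -0.00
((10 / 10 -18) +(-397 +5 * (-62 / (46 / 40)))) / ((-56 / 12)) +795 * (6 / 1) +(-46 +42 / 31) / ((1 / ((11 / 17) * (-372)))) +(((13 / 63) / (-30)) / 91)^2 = 1071930710094691 / 68437863900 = 15662.83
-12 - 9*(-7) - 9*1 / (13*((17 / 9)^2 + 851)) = 51.00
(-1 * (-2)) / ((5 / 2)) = 4 / 5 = 0.80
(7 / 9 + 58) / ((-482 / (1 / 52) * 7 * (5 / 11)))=-5819 / 7895160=-0.00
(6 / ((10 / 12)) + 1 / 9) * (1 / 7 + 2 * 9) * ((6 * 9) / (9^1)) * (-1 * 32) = -25467.73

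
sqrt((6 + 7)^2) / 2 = 13 / 2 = 6.50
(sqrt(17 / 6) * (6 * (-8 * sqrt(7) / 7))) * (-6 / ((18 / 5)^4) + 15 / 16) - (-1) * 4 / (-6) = -31555 * sqrt(714) / 30618 - 2 / 3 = -28.21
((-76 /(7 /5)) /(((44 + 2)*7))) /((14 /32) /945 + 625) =-410400 /1521451127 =-0.00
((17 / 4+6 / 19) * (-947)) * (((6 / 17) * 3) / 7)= -2957481 / 4522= -654.02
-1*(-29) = 29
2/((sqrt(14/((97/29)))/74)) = 74 * sqrt(39382)/203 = 72.34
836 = 836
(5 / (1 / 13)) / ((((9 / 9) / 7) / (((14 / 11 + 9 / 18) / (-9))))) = -5915 / 66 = -89.62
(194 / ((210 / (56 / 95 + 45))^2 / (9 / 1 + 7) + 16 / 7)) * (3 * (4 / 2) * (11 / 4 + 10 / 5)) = 2903895533532 / 1896988279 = 1530.79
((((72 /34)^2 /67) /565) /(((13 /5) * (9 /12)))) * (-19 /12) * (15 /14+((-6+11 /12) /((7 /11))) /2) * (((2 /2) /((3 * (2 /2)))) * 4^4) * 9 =42988032 /199109729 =0.22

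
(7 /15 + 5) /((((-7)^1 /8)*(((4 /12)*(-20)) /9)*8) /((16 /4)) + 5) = 369 /425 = 0.87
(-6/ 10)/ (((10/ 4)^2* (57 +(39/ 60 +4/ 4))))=-16/ 9775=-0.00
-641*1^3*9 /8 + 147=-4593 /8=-574.12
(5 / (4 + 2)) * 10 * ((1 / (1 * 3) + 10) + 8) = 1375 / 9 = 152.78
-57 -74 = -131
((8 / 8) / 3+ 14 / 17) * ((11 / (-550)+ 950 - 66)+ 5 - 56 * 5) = 1796491 / 2550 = 704.51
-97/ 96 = -1.01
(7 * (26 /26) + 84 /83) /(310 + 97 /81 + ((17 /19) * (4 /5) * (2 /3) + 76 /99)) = 56288925 /2195075021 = 0.03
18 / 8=2.25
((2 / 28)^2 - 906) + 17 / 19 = -905.10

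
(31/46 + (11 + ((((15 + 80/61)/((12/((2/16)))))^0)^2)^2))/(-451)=-53/1886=-0.03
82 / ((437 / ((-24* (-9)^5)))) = 116208432 / 437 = 265923.19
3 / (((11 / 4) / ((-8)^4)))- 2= 49130 / 11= 4466.36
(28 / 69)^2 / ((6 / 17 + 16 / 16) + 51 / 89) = 593096 / 6936777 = 0.09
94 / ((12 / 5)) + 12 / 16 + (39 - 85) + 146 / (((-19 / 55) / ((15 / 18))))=-27229 / 76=-358.28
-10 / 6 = -5 / 3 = -1.67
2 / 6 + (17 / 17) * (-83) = -248 / 3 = -82.67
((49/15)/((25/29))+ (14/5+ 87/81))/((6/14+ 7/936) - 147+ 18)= -18828992/315881625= -0.06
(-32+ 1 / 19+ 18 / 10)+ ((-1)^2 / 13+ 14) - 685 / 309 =-6978698 / 381615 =-18.29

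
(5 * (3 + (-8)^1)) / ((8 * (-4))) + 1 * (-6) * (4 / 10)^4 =12553 / 20000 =0.63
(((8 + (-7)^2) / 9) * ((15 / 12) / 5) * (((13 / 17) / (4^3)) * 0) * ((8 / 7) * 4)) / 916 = 0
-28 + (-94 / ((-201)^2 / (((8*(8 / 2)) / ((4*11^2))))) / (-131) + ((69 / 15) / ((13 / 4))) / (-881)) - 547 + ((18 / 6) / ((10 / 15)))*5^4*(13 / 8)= 2344275280242177383 / 586756661016240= 3995.31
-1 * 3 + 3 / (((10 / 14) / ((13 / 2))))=24.30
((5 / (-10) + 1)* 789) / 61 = 789 / 122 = 6.47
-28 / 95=-0.29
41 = 41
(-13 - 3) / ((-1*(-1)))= -16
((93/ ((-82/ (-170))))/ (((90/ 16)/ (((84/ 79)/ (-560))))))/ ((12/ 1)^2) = -527/ 1166040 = -0.00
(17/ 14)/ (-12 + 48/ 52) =-221/ 2016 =-0.11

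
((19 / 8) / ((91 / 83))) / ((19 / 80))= 9.12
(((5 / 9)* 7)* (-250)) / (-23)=8750 / 207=42.27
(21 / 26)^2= 441 / 676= 0.65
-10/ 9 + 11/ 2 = 79/ 18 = 4.39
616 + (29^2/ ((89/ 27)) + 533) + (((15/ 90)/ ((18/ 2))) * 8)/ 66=111346666/ 79299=1404.14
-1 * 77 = -77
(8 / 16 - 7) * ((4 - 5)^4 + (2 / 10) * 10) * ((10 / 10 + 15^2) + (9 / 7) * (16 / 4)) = -31551 / 7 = -4507.29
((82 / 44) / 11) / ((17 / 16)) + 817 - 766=105235 / 2057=51.16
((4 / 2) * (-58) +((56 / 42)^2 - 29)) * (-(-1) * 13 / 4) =-16757 / 36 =-465.47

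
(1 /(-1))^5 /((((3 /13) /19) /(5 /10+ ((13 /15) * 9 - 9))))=1729 /30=57.63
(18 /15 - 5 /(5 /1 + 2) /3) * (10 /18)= 101 /189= 0.53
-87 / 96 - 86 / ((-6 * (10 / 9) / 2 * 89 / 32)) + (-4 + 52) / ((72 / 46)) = 1667653 / 42720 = 39.04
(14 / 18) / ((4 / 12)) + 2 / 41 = 293 / 123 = 2.38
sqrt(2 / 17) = 0.34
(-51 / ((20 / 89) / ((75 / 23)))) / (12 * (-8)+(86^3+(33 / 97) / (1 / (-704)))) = -0.00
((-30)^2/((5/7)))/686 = 90/49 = 1.84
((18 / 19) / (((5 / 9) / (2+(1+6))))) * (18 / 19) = 26244 / 1805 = 14.54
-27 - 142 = -169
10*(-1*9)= -90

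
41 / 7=5.86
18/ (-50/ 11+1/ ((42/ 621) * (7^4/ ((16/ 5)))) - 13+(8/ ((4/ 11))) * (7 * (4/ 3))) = 49916790/ 520819543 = 0.10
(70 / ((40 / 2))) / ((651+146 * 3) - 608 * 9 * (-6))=7 / 67842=0.00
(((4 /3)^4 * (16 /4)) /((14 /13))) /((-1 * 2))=-3328 /567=-5.87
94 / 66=47 / 33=1.42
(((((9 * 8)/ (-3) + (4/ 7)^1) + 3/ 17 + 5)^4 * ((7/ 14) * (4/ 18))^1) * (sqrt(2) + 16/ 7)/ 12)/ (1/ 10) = 2060703592320 * sqrt(2)/ 200533921 + 32971257477120/ 1403737447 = 38020.77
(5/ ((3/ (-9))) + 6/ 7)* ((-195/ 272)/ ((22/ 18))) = 15795/ 1904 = 8.30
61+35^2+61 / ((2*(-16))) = 41091 / 32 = 1284.09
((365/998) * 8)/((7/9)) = 13140/3493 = 3.76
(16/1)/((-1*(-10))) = 8/5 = 1.60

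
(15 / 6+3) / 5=11 / 10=1.10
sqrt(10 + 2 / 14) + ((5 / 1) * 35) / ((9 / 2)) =sqrt(497) / 7 + 350 / 9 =42.07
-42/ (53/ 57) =-2394/ 53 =-45.17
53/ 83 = 0.64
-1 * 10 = -10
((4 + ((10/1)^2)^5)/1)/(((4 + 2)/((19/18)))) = 1759259259.96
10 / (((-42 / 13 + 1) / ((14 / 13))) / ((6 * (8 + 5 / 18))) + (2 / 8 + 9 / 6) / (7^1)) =41720 / 869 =48.01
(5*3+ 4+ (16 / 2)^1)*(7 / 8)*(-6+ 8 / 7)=-114.75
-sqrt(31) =-5.57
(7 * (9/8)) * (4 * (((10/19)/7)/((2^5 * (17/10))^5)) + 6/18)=74255295325521/28287731499008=2.63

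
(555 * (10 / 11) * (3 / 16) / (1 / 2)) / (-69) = -2775 / 1012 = -2.74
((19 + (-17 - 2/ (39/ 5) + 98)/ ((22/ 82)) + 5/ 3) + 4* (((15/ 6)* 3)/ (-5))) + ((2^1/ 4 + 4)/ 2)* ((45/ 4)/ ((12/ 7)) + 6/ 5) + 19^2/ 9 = 153697363/ 411840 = 373.20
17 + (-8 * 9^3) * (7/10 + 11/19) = -706973/95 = -7441.82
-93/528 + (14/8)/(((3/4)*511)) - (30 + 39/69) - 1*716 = -661991123/886512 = -746.74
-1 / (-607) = 1 / 607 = 0.00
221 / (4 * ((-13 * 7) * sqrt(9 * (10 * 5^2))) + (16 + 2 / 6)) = -1551420 * sqrt(10) / 383291657 - 663 / 54755951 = -0.01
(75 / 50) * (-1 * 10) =-15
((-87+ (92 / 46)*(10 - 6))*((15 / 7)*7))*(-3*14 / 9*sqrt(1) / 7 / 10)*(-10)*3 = -2370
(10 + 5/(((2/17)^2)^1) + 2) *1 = 1493/4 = 373.25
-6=-6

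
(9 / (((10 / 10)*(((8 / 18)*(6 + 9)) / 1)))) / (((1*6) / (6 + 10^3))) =4527 / 20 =226.35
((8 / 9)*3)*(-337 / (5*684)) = -674 / 2565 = -0.26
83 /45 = 1.84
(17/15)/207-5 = -15508/3105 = -4.99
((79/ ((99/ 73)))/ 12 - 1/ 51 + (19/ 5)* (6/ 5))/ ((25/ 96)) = 37947352/ 1051875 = 36.08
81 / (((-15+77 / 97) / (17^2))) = -2270673 / 1378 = -1647.80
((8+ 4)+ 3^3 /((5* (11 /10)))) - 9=87 /11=7.91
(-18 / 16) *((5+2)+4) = -99 / 8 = -12.38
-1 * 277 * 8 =-2216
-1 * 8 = -8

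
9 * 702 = 6318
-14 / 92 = -7 / 46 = -0.15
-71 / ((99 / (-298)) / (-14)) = -296212 / 99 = -2992.04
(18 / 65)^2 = 324 / 4225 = 0.08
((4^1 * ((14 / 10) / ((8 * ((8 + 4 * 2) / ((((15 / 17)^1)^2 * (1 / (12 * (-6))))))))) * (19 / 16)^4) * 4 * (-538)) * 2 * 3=3680916645 / 303038464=12.15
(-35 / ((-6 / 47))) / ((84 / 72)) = 235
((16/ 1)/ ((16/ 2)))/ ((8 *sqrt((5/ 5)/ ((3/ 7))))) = sqrt(21)/ 28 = 0.16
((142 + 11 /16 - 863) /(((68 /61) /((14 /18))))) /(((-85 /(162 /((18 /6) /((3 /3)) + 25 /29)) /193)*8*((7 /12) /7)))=21248086995 /295936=71799.60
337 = 337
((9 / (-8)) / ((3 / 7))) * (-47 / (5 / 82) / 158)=40467 / 3160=12.81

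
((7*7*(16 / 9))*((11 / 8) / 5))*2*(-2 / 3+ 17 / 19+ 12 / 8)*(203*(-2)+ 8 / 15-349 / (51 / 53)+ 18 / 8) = -27650796481 / 436050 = -63411.99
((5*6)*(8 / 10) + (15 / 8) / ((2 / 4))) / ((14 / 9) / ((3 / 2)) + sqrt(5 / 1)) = -20979 / 2861 + 80919*sqrt(5) / 11444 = 8.48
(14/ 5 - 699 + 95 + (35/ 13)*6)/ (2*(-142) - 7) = 12676/ 6305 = 2.01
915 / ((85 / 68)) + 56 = 788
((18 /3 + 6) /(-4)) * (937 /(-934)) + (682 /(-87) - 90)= -7705651 /81258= -94.83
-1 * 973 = -973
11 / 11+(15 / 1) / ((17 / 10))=167 / 17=9.82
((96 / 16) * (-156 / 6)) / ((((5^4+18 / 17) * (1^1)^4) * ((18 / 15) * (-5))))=442 / 10643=0.04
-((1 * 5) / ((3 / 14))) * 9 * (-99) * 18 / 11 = 34020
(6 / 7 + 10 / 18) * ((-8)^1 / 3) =-712 / 189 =-3.77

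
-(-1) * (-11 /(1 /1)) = -11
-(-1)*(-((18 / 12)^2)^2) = -81 / 16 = -5.06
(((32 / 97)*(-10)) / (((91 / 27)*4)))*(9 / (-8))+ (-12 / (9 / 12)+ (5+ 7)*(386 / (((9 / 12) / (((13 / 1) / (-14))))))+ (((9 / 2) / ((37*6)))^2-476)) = -1203888400909 / 193346608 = -6226.58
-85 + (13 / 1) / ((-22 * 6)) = -11233 / 132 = -85.10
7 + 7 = 14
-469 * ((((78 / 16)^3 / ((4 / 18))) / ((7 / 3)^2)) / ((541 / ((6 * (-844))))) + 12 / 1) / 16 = 201049932621 / 7755776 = 25922.61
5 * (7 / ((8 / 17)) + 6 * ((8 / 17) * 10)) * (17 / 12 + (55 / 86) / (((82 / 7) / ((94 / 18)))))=9653215 / 26316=366.82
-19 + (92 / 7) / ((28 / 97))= 1300 / 49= 26.53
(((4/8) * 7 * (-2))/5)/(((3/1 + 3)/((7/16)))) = -49/480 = -0.10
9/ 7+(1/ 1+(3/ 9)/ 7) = 7/ 3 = 2.33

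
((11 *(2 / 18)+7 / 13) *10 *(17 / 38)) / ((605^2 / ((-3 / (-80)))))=1751 / 2169796200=0.00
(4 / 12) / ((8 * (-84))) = -0.00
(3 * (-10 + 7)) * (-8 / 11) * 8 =576 / 11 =52.36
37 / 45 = 0.82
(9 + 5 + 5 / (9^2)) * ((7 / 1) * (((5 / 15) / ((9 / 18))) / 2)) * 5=39865 / 243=164.05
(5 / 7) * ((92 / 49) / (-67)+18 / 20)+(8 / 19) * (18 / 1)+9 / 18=3799540 / 436639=8.70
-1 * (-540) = 540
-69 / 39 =-23 / 13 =-1.77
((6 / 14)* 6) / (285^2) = 2 / 63175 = 0.00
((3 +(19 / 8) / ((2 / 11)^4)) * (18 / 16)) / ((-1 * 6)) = -835689 / 2048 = -408.05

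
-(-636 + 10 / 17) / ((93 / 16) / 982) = 169721024 / 1581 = 107350.43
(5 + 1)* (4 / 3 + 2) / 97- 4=-368 / 97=-3.79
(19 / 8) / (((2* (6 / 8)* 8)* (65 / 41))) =779 / 6240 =0.12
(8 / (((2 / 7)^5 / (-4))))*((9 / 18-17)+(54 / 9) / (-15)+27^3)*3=-9915844281 / 10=-991584428.10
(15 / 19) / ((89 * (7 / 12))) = 180 / 11837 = 0.02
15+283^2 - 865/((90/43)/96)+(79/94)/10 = 114010957/2820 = 40429.42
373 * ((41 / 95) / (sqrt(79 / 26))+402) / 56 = 15293 * sqrt(2054) / 420280+74973 / 28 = 2679.26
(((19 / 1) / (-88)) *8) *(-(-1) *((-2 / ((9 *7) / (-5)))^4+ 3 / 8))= -899438777 / 1386260568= -0.65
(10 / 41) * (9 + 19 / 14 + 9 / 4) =1765 / 574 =3.07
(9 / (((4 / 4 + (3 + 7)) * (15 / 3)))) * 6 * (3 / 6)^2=27 / 110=0.25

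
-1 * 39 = -39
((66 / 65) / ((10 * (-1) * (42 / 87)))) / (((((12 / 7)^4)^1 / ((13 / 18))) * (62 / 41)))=-4486097 / 385689600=-0.01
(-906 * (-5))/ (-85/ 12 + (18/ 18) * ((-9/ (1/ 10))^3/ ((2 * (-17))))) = 184824/ 874511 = 0.21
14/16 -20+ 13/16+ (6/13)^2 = -48941/2704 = -18.10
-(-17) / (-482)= -0.04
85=85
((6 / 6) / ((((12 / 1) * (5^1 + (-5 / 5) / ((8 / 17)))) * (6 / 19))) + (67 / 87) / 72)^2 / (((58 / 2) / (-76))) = -4142099275 / 150486373584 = -0.03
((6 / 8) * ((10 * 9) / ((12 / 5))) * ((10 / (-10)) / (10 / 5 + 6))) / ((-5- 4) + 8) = 225 / 64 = 3.52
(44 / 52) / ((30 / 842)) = 4631 / 195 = 23.75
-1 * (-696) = 696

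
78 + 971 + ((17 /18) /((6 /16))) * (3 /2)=9475 /9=1052.78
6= 6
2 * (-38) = -76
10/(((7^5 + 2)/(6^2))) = 120/5603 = 0.02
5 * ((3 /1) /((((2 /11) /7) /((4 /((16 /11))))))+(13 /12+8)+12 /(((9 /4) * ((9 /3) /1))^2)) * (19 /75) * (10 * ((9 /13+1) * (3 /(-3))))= -132847297 /18954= -7008.93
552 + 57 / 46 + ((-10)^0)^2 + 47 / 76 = 969891 / 1748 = 554.86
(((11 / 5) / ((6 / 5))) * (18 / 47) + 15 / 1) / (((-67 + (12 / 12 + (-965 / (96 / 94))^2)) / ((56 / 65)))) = 95219712 / 6283902700855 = 0.00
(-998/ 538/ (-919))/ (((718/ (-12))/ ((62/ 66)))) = -30938/ 976236239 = -0.00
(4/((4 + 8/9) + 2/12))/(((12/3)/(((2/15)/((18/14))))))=4/195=0.02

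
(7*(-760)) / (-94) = 2660 / 47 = 56.60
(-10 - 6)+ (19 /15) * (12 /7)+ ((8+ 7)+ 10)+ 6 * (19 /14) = 676 /35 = 19.31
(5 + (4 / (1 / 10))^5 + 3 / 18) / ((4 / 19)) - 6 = 11673600445 / 24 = 486400018.54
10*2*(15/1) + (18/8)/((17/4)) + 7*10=6299/17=370.53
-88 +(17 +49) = -22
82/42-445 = -9304/21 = -443.05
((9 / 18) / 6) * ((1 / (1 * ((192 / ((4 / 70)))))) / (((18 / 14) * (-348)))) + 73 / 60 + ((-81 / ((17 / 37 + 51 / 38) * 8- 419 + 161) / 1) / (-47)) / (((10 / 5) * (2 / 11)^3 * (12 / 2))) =1.12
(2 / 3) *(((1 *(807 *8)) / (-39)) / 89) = -4304 / 3471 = -1.24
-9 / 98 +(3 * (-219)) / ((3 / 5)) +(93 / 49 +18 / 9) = -106937 / 98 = -1091.19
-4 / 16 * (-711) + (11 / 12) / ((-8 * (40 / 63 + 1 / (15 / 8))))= 2092029 / 11776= 177.65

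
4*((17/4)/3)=5.67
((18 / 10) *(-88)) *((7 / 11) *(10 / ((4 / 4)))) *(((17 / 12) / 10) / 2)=-357 / 5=-71.40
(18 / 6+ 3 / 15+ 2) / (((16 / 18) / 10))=117 / 2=58.50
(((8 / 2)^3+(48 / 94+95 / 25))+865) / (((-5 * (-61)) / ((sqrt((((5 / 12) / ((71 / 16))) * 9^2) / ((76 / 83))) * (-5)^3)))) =-3289920 * sqrt(1679505) / 3867583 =-1102.39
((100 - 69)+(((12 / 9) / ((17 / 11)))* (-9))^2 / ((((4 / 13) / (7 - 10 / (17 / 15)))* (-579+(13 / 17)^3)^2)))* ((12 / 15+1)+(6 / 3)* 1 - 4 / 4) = 876585614931656 / 10099260381125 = 86.80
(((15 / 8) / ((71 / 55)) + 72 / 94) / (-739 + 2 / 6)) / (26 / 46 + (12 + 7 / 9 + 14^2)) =-36777483 / 2563567332224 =-0.00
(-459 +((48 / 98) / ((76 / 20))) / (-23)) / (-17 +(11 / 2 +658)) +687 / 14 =892655807 / 18458006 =48.36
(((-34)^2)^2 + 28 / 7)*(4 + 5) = 12027060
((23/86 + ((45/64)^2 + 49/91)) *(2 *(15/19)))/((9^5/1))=14886115/428140836864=0.00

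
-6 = -6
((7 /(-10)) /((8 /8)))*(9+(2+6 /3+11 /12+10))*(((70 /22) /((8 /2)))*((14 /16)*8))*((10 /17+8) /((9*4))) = -7186193 /323136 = -22.24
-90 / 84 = -15 / 14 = -1.07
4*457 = 1828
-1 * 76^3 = -438976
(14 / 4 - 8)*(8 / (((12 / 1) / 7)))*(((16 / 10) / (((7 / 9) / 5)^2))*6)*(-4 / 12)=19440 / 7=2777.14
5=5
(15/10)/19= 3/38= 0.08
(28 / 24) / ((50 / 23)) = 161 / 300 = 0.54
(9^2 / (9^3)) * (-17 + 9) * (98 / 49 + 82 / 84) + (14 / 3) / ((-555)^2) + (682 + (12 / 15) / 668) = 81541078769 / 120027075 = 679.36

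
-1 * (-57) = 57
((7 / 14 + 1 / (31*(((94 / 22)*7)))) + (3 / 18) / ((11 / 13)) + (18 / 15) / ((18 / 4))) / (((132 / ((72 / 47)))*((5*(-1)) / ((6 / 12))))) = -1623456 / 1450042825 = -0.00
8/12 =2/3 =0.67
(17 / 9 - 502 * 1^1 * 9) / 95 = -47.54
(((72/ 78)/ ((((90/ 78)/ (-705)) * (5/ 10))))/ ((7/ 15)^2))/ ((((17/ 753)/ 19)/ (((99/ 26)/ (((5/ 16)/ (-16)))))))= 9202701911040/ 10829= 849820104.45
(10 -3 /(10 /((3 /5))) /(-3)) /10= 503 /500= 1.01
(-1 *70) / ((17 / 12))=-840 / 17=-49.41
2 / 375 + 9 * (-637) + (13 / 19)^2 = -776040778 / 135375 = -5732.53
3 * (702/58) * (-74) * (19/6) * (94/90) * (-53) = 68295747/145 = 471005.15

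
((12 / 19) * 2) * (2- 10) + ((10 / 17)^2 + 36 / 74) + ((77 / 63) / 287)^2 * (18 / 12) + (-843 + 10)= -761138097378647 / 903671781642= -842.27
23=23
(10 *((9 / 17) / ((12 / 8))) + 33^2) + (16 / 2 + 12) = 18913 / 17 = 1112.53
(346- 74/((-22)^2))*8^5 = 1371258880/121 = 11332718.02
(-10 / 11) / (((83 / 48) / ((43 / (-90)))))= 688 / 2739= 0.25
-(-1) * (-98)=-98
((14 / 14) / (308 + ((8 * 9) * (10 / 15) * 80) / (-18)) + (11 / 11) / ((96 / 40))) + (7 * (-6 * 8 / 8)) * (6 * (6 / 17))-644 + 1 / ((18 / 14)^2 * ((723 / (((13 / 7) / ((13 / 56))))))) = -732.51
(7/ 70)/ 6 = 1/ 60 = 0.02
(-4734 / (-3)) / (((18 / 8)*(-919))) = -2104 / 2757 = -0.76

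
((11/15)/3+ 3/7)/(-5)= -212/1575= -0.13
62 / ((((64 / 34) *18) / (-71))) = -37417 / 288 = -129.92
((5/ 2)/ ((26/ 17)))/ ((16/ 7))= 595/ 832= 0.72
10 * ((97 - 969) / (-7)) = 8720 / 7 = 1245.71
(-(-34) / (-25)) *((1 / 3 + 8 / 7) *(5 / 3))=-1054 / 315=-3.35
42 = 42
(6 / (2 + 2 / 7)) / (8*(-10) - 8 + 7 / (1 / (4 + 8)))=-0.66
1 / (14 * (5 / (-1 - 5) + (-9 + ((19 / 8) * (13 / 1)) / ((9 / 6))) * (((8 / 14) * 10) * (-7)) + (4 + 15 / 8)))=-12 / 76993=-0.00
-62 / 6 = -31 / 3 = -10.33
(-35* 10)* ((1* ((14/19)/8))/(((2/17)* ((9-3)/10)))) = -104125/228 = -456.69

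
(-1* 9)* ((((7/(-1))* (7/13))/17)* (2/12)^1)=0.33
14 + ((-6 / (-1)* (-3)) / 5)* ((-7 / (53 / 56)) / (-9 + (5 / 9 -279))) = 9534266 / 685555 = 13.91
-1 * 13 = -13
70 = 70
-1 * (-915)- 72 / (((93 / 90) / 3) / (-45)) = 319965 / 31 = 10321.45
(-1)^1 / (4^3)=-1 / 64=-0.02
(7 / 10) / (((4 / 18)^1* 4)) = 63 / 80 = 0.79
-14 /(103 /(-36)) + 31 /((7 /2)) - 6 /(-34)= 170701 /12257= 13.93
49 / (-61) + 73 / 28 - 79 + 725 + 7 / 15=16608691 / 25620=648.27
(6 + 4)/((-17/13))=-130/17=-7.65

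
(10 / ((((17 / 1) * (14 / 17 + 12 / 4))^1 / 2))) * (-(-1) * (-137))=-548 / 13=-42.15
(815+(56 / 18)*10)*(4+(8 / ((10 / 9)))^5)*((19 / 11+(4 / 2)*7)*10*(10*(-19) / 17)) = -1211049441609104 / 42075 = -28783112100.04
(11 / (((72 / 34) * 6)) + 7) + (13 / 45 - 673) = -718033 / 1080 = -664.85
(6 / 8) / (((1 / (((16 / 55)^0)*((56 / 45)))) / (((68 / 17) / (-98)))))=-0.04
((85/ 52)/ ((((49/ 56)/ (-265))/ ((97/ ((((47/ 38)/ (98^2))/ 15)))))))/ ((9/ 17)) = -19365252466000/ 1833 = -10564785851.61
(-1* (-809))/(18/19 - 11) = -15371/191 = -80.48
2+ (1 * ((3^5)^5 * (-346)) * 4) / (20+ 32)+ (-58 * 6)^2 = -293161857292900 / 13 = -22550912099453.85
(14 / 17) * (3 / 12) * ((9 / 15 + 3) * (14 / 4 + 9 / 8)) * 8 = 2331 / 85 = 27.42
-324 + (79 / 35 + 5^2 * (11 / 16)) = -304.56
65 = 65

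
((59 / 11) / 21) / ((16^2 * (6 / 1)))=59 / 354816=0.00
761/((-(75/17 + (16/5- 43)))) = 64685/3008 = 21.50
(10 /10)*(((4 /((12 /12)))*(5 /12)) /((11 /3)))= 5 /11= 0.45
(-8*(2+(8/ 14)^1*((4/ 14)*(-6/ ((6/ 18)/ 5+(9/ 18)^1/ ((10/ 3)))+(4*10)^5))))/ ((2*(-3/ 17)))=724172690792/ 1911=378949602.72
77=77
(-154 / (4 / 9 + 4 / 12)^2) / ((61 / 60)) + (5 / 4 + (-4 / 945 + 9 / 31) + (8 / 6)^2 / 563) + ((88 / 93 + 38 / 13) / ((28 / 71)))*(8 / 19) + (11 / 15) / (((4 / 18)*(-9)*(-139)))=-4830409409919059 / 19738104186060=-244.73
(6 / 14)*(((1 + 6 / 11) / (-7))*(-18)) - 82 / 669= 569944 / 360591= 1.58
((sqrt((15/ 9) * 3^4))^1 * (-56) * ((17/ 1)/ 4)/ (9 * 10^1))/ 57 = -119 * sqrt(15)/ 855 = -0.54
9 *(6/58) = 27/29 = 0.93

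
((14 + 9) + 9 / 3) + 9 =35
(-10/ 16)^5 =-3125/ 32768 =-0.10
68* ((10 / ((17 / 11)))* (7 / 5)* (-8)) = -4928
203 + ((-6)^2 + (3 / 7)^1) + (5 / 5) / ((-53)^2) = 4707891 / 19663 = 239.43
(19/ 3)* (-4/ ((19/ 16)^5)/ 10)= -2097152/ 1954815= -1.07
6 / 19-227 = -4307 / 19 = -226.68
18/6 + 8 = 11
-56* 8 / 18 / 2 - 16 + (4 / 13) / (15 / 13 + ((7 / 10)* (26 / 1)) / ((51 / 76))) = -23986468 / 843597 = -28.43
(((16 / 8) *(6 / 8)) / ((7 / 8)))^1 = 12 / 7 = 1.71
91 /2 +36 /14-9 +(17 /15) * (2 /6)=24853 /630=39.45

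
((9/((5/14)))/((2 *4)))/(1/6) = 189/10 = 18.90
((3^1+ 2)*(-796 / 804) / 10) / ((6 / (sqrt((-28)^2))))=-1393 / 603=-2.31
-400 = -400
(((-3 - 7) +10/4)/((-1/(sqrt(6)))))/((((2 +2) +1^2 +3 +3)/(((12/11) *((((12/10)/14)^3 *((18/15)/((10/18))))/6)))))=4374 *sqrt(6)/25939375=0.00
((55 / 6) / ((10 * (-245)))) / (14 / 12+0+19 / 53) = -583 / 237650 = -0.00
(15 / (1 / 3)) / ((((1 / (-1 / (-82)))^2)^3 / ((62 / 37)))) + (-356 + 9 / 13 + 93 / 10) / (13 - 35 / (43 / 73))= 1359760488978422069 / 182418443171292640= 7.45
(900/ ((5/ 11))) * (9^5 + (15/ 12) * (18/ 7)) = 818463690/ 7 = 116923384.29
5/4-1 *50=-195/4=-48.75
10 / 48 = 0.21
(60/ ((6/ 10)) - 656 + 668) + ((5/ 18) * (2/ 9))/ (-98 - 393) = 4454347/ 39771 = 112.00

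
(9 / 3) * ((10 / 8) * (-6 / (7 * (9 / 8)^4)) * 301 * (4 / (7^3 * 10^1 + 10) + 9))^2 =9852756.40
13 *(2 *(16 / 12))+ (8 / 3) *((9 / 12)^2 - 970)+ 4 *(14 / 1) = -4989 / 2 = -2494.50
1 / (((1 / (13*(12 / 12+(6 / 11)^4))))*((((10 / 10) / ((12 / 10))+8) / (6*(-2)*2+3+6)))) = -18646290 / 775973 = -24.03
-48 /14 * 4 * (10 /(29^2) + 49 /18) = -662224 /17661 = -37.50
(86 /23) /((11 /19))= 1634 /253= 6.46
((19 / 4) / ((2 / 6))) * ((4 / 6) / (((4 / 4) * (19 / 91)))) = 45.50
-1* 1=-1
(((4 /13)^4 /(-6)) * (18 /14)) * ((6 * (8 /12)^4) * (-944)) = 3866624 /1799343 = 2.15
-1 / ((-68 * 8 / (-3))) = -0.01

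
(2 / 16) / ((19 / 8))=1 / 19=0.05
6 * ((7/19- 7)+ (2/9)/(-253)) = -573880/14421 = -39.79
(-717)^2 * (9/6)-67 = 1542133/2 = 771066.50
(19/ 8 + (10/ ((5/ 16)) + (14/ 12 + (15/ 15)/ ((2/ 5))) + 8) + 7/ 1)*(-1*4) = -1273/ 6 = -212.17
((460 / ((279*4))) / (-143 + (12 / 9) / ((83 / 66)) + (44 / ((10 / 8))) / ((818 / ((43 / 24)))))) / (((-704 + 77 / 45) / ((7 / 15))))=136636675 / 70770255666968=0.00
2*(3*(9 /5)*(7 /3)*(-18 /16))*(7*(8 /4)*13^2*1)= -670761 /10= -67076.10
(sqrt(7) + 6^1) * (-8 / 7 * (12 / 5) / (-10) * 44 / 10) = 10.43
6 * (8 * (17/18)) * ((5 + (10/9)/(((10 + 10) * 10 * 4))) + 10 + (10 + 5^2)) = 612017/270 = 2266.73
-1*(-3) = 3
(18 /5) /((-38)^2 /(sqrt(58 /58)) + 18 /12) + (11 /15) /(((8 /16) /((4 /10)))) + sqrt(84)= 127744 /216825 + 2*sqrt(21)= 9.75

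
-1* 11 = -11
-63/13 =-4.85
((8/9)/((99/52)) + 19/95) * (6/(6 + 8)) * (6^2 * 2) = 20.58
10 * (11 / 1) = 110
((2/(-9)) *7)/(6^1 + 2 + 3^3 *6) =-7/765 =-0.01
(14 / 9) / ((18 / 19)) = 133 / 81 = 1.64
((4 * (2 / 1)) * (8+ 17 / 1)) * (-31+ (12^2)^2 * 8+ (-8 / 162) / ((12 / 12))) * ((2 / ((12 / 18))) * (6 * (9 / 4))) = 1343441300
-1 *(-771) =771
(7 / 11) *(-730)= -5110 / 11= -464.55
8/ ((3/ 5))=40/ 3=13.33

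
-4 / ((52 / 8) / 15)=-120 / 13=-9.23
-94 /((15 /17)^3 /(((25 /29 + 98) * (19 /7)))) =-25156829806 /685125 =-36718.60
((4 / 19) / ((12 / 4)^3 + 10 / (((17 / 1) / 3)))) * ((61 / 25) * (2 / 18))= 4148 / 2090475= 0.00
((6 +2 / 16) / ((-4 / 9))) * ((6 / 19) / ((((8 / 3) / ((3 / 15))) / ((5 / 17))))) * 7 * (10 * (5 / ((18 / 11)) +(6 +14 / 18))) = -2731995 / 41344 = -66.08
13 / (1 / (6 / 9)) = 26 / 3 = 8.67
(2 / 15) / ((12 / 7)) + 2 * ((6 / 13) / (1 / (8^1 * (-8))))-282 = -398969 / 1170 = -341.00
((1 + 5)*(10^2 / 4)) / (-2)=-75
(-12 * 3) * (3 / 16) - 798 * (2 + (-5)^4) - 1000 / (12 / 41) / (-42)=-126068393 / 252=-500271.40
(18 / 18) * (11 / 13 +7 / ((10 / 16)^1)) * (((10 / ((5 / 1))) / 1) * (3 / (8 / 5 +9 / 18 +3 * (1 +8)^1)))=3132 / 1261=2.48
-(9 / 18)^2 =-1 / 4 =-0.25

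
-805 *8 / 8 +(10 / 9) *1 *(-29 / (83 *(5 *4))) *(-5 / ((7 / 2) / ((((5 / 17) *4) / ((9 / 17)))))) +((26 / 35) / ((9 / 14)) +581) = -52421912 / 235305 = -222.78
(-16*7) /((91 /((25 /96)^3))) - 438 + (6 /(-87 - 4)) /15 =-438.03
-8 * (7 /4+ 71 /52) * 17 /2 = -2754 /13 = -211.85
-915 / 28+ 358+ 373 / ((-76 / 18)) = 236.98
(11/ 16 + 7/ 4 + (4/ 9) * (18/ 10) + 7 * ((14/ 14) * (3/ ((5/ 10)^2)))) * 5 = 6979/ 16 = 436.19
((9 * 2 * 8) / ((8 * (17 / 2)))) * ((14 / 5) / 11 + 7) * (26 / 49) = 53352 / 6545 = 8.15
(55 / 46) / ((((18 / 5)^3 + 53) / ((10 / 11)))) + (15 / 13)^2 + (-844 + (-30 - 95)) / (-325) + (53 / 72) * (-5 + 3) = 124267260737 / 43578323100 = 2.85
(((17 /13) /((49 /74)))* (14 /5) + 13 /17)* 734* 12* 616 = 37737488448 /1105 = 34151573.26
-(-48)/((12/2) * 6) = 4/3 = 1.33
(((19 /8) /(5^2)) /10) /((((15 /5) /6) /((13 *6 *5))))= 741 /100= 7.41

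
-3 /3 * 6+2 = -4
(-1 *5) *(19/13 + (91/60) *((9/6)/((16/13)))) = -27539/1664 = -16.55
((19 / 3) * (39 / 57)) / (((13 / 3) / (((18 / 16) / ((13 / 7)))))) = 63 / 104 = 0.61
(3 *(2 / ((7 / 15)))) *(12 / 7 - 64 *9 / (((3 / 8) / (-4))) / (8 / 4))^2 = 41664443040 / 343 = 121470679.42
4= 4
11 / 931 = 0.01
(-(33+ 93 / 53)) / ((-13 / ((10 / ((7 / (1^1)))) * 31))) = 118.40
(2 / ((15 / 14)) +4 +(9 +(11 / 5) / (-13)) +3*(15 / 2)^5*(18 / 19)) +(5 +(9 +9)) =67482.19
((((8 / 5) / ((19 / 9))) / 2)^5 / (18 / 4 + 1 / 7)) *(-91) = -5925685248 / 38689046875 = -0.15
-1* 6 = -6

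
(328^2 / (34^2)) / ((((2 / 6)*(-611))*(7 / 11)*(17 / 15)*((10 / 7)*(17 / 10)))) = -13313520 / 51031331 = -0.26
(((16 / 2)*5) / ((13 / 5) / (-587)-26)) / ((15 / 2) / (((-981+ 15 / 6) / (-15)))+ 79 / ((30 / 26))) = -293500 / 13085891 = -0.02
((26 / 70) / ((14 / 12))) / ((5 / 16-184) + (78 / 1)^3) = 1248 / 1859523785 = 0.00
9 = 9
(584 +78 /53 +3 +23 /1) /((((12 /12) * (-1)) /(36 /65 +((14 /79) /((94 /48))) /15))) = -4379098592 /12791285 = -342.35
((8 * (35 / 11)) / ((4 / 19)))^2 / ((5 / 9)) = 3184020 / 121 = 26314.21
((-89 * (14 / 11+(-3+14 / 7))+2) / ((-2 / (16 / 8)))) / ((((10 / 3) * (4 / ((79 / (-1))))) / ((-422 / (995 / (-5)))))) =-2450343 / 8756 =-279.85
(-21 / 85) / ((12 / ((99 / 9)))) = -77 / 340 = -0.23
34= 34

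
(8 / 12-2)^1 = -4 / 3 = -1.33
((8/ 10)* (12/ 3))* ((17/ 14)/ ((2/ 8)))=544/ 35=15.54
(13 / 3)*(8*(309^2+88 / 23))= 228399704 / 69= 3310140.64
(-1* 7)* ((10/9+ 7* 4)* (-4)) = 7336/9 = 815.11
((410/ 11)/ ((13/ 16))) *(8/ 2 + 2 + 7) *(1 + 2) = 19680/ 11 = 1789.09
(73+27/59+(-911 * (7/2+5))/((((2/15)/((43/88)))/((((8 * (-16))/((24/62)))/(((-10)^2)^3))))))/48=10752806089/6230400000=1.73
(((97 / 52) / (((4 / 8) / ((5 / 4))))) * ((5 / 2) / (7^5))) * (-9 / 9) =-2425 / 3495856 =-0.00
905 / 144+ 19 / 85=79661 / 12240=6.51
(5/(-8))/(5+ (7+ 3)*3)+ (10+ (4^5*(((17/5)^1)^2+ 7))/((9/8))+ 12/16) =212996153/12600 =16904.46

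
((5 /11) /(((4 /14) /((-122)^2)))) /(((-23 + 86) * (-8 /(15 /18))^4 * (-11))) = -11628125 /2890432512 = -0.00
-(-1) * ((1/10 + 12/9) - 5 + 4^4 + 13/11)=83693/330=253.62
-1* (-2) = 2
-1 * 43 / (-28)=43 / 28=1.54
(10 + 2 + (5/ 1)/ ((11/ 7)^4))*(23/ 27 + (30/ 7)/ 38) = 650182408/ 52575831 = 12.37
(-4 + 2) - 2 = -4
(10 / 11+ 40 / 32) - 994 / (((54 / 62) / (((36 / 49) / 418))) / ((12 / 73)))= 781491 / 427196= 1.83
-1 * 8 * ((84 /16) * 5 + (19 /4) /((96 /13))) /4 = -10327 /192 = -53.79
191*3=573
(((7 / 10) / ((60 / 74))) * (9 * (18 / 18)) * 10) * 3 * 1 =2331 / 10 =233.10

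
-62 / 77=-0.81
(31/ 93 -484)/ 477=-1451/ 1431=-1.01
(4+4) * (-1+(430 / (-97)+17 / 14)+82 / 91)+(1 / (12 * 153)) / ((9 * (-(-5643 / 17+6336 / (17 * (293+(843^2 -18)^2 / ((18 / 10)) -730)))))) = -6437716943630078603785 / 242558895711778223292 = -26.54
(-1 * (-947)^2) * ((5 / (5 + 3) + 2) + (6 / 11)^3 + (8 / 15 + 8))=-1621546360361 / 159720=-10152431.51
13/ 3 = 4.33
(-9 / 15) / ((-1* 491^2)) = 3 / 1205405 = 0.00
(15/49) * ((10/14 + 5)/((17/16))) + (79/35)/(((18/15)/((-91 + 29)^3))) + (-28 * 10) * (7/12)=-7844653738/17493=-448445.31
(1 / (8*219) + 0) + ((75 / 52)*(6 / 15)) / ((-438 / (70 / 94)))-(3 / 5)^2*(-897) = 322.92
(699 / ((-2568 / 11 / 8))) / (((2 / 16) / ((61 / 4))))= -312686 / 107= -2922.30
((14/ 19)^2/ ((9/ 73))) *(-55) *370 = -291167800/ 3249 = -89617.67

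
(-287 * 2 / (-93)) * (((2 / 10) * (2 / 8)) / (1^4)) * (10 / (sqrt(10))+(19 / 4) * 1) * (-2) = -5453 / 1860 - 287 * sqrt(10) / 465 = -4.88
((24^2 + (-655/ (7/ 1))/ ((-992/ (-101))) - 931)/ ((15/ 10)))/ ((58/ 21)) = -2531275/ 28768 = -87.99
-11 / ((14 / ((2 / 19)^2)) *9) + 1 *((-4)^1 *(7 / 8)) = -159245 / 45486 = -3.50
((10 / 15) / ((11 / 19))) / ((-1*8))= -19 / 132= -0.14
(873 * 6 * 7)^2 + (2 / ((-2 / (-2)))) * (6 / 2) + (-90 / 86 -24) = 57809008089 / 43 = 1344395536.95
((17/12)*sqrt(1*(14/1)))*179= 3043*sqrt(14)/12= 948.82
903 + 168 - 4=1067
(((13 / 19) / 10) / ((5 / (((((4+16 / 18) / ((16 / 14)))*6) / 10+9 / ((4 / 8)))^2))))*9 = 4948957 / 95000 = 52.09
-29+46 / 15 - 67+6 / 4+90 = -43 / 30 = -1.43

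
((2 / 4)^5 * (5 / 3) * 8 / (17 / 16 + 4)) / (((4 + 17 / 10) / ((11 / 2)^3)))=33275 / 13851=2.40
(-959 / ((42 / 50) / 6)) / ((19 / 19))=-6850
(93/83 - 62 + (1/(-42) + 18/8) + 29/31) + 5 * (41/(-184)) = -584911723/9942072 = -58.83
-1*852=-852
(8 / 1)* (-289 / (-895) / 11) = 2312 / 9845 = 0.23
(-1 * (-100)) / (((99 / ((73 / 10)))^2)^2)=28398241 / 9605960100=0.00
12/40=3/10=0.30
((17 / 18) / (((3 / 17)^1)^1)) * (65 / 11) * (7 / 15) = 26299 / 1782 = 14.76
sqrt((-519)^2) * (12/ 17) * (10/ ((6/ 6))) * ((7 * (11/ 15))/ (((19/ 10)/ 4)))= 12788160/ 323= 39591.83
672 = 672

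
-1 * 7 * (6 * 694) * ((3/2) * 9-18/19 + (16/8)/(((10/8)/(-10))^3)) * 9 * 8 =40330921680/19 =2122680088.42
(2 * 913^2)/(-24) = -833569/12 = -69464.08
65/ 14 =4.64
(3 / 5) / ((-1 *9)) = -1 / 15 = -0.07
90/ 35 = 18/ 7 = 2.57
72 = 72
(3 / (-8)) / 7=-3 / 56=-0.05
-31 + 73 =42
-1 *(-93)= 93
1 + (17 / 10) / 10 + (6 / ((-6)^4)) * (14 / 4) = 1.19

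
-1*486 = -486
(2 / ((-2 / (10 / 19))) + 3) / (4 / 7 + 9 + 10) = 329 / 2603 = 0.13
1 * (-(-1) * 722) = 722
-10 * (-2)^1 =20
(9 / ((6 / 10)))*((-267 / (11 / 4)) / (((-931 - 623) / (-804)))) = -2146680 / 2849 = -753.49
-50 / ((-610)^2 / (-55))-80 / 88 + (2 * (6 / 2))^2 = 2873217 / 81862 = 35.10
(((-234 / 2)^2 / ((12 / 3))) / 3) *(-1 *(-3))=13689 / 4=3422.25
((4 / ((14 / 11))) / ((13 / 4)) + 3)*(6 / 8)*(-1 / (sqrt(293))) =-1083*sqrt(293) / 106652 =-0.17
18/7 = 2.57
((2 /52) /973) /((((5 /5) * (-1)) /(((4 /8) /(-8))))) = 1 /404768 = 0.00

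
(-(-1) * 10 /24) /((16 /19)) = 95 /192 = 0.49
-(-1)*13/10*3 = 39/10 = 3.90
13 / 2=6.50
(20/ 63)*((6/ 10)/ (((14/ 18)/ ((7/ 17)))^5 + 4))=78732/ 11592371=0.01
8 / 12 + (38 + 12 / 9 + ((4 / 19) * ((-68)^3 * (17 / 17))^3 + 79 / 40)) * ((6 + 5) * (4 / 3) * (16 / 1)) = -1313119116521176663646 / 855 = -1535811832188510717.71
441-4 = 437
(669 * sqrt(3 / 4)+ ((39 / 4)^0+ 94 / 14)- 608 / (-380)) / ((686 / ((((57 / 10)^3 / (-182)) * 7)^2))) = 5590320901587 / 8115380000000+ 22944323209581 * sqrt(3) / 927472000000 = 43.54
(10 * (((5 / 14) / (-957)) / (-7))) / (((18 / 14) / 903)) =1075 / 2871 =0.37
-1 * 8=-8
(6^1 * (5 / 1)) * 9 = 270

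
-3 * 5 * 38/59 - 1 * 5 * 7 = -2635/59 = -44.66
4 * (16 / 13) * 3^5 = 15552 / 13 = 1196.31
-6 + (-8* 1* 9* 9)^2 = 419898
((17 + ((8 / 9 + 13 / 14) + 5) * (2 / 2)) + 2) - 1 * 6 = 2497 / 126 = 19.82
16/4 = 4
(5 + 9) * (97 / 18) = 679 / 9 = 75.44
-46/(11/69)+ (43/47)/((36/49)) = -5347231/18612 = -287.30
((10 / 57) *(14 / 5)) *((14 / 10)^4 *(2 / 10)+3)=1.85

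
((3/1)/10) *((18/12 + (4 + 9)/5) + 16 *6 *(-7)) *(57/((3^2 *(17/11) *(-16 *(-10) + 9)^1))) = -1395911/287300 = -4.86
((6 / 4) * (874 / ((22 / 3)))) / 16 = 3933 / 352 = 11.17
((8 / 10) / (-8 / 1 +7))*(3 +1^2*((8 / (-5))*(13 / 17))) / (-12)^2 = -151 / 15300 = -0.01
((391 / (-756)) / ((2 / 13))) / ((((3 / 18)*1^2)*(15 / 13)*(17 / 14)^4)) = -5332964 / 663255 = -8.04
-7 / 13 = -0.54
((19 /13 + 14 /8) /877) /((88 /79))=13193 /4013152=0.00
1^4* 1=1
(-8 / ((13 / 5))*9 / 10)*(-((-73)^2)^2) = 1022336676 / 13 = 78641282.77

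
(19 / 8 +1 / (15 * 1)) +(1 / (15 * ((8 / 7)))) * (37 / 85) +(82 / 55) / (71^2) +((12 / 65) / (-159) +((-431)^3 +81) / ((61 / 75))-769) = -195004011972441083407 / 1980967567150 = -98438770.63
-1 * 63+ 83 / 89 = -5524 / 89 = -62.07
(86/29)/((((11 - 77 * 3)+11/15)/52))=-5160/7337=-0.70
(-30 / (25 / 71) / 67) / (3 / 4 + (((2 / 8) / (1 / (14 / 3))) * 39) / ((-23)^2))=-901416 / 592615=-1.52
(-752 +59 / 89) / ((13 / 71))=-4103.46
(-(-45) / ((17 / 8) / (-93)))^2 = 3878582.70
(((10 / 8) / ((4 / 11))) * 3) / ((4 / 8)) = 165 / 8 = 20.62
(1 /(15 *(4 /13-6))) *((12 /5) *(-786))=20436 /925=22.09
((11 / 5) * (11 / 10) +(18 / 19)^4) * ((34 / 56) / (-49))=-357299897 / 8940020600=-0.04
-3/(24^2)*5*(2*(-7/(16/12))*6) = 105/64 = 1.64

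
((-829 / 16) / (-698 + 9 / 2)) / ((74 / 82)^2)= 0.09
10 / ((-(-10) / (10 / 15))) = 2 / 3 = 0.67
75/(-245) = -0.31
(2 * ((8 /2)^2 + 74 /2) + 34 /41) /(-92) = -1095 /943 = -1.16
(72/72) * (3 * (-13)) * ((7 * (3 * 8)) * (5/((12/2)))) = -5460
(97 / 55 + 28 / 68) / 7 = 2034 / 6545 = 0.31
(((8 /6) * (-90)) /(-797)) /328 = 15 /32677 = 0.00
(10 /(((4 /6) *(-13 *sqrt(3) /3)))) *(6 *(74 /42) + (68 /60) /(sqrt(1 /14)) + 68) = sqrt(3) *(-8250 - 119 *sqrt(14)) /91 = -165.50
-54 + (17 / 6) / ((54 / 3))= -5815 / 108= -53.84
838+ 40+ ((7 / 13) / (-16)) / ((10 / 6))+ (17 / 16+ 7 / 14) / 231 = 105463747 / 120120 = 877.99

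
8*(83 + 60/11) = 7784/11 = 707.64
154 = 154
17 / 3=5.67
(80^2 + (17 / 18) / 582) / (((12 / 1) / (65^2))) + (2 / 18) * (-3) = 283271069921 / 125712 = 2253333.57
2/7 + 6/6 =1.29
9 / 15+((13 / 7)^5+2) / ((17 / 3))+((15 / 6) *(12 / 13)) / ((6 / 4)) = 118671806 / 18571735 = 6.39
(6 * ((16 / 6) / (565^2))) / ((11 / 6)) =96 / 3511475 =0.00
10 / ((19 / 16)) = 160 / 19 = 8.42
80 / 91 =0.88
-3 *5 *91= -1365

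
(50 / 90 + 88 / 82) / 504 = 601 / 185976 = 0.00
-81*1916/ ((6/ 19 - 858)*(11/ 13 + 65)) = 3194451/ 1162448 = 2.75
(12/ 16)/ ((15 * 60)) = 1/ 1200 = 0.00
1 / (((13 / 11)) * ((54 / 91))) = 77 / 54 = 1.43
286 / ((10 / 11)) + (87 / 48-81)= 18833 / 80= 235.41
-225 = -225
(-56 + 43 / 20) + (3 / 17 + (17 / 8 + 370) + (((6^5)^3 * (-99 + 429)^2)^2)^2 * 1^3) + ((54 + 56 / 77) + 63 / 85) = 51414798714048220748350303281509376210007547686299396281991168002796921 / 7480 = 6873636191717676570635067000000000000000000000000000000000000000000.00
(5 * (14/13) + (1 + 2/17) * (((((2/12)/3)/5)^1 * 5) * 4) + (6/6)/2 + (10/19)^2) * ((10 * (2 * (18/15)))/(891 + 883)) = 18410234/212297241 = 0.09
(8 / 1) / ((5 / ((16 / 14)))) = 64 / 35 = 1.83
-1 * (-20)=20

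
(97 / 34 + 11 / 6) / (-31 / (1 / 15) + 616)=239 / 7701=0.03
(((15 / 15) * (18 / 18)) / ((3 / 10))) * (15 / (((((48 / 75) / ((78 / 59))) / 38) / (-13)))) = -51022.25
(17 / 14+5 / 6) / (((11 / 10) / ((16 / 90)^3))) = 44032 / 4209975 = 0.01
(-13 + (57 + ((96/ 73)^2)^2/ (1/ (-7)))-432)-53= -461.94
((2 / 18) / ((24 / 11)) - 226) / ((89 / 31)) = -1512955 / 19224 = -78.70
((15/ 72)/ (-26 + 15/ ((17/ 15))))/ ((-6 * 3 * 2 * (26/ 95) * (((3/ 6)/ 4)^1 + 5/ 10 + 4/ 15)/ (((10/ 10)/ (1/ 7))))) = 40375/ 3104712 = 0.01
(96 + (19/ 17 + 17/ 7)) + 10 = 13036/ 119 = 109.55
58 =58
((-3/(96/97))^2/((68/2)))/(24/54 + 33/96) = 84681/246976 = 0.34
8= 8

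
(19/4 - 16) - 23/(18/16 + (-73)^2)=-1919581/170564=-11.25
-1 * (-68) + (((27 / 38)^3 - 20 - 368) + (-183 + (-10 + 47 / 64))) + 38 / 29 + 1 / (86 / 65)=-279088397533 / 547403072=-509.84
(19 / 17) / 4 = 19 / 68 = 0.28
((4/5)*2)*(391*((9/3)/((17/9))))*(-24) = -119232/5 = -23846.40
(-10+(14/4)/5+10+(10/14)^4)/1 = 23057/24010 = 0.96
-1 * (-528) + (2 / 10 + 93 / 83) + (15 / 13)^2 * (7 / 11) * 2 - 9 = 402726697 / 771485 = 522.01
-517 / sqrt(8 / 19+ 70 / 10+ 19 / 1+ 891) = -17.07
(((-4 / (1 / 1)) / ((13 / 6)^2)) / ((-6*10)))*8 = 96 / 845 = 0.11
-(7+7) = -14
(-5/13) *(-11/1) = 55/13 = 4.23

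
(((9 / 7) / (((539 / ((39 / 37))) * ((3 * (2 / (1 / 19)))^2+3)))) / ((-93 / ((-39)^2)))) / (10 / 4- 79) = 0.00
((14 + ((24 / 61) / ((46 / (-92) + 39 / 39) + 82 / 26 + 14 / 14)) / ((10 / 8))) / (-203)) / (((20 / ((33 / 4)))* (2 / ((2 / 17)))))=-778749 / 463124200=-0.00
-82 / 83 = -0.99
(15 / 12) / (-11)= -5 / 44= -0.11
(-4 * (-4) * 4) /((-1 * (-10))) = 32 /5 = 6.40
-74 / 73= -1.01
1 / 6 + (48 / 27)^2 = 539 / 162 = 3.33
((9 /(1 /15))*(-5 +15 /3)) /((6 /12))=0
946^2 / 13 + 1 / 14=12528837 / 182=68839.76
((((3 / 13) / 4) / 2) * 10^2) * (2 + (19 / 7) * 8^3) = 365325 / 91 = 4014.56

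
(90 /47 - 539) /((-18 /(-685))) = -17291455 /846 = -20439.07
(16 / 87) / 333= 16 / 28971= 0.00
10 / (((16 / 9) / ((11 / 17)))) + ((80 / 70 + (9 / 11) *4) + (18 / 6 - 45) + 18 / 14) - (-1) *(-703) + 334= -4206173 / 10472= -401.66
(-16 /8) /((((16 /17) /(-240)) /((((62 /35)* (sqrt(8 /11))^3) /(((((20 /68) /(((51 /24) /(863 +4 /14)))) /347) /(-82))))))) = -104007109488* sqrt(22) /3656015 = -133433.97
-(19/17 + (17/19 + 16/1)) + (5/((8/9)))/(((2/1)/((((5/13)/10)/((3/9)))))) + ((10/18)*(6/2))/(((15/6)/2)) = -6592577/403104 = -16.35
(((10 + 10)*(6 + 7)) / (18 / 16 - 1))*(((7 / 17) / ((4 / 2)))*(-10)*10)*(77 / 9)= -56056000 / 153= -366379.08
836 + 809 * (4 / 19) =19120 / 19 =1006.32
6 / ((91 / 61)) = 4.02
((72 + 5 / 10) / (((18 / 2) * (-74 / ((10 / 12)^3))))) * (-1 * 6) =0.38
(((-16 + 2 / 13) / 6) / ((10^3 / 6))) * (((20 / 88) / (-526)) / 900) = 103 / 13539240000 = 0.00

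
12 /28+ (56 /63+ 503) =31772 /63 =504.32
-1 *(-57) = 57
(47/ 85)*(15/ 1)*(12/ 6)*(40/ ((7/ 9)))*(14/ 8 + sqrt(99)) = 25380/ 17 + 304560*sqrt(11)/ 119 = 9981.27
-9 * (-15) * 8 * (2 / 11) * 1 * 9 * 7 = 136080 / 11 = 12370.91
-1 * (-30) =30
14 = 14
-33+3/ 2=-63/ 2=-31.50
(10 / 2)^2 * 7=175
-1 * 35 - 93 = -128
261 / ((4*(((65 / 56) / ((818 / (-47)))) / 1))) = -978.39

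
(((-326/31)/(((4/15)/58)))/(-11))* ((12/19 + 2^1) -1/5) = 297801/589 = 505.60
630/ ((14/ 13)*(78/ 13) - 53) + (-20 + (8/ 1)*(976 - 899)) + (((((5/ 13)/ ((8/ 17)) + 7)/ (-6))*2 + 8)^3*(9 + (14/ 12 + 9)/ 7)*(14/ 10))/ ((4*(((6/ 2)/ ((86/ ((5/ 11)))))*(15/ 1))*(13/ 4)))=293126370238261/ 221176384000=1325.31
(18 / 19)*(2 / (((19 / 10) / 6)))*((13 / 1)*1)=28080 / 361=77.78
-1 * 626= -626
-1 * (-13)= 13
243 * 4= 972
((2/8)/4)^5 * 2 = 1/524288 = 0.00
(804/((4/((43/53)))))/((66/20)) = 28810/583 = 49.42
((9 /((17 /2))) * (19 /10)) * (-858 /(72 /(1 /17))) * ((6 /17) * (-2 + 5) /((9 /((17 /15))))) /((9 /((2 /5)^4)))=-21736 /40640625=-0.00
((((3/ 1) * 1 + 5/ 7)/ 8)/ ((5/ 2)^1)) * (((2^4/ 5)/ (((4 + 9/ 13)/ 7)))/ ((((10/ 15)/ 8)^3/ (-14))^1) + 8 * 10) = -228794488/ 10675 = -21432.74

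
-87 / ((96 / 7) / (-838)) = 85057 / 16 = 5316.06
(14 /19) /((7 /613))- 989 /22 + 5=10271 /418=24.57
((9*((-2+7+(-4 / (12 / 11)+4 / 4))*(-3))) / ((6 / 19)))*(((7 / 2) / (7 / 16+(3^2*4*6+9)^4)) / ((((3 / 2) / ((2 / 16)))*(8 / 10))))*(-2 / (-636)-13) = 19239115 / 52159950008904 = 0.00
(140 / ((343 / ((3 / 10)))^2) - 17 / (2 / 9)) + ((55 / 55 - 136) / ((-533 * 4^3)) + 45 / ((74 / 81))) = -2889103621239 / 106064271040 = -27.24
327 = 327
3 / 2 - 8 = -13 / 2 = -6.50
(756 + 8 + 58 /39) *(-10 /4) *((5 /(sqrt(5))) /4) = -74635 *sqrt(5) /156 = -1069.80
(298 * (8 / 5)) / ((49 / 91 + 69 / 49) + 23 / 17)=25816336 / 178655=144.50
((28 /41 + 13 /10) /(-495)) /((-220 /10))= 271 /1488300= 0.00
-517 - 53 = -570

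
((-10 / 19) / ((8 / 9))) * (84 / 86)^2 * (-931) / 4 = 972405 / 7396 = 131.48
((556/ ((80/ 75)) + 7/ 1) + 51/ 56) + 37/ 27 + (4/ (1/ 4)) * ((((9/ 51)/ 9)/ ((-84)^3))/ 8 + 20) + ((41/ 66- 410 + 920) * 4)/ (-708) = 8314523489099/ 9808954848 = 847.65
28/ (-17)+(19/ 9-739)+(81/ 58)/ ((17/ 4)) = -3275426/ 4437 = -738.21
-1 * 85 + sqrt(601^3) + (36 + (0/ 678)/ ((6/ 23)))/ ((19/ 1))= -1579/ 19 + 601 * sqrt(601)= 14650.59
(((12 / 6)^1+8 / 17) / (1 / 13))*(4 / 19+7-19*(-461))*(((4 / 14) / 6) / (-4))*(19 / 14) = -154661 / 34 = -4548.85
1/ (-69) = -1/ 69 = -0.01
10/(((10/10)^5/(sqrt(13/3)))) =10*sqrt(39)/3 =20.82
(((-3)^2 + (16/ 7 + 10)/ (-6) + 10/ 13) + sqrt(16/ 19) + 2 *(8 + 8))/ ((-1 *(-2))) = 20.32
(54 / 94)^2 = 729 / 2209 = 0.33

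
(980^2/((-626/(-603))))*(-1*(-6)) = 1737363600/313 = 5550682.43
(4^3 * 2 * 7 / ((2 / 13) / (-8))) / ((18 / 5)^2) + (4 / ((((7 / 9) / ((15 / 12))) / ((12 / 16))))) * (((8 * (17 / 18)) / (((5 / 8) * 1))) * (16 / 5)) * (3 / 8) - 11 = -10024897 / 2835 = -3536.12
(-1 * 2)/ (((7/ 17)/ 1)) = -34/ 7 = -4.86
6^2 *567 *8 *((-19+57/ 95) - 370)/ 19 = -317120832/ 95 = -3338114.02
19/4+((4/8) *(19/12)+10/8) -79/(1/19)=-35861/24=-1494.21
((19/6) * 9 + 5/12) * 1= 347/12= 28.92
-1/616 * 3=-3/616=-0.00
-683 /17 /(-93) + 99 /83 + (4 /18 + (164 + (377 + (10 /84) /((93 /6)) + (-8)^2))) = 606.85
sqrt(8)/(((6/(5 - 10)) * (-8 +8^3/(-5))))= 25 * sqrt(2)/1656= 0.02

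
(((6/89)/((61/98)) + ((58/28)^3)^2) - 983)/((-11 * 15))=671803714565/122633552832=5.48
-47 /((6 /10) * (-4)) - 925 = -10865 /12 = -905.42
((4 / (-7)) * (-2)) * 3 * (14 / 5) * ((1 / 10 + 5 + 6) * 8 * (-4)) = -85248 / 25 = -3409.92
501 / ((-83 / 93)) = -46593 / 83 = -561.36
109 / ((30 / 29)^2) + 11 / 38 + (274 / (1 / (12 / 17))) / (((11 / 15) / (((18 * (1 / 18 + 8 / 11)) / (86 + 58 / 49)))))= 453212518003 / 3130548300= 144.77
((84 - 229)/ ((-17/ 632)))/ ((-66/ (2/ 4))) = -40.84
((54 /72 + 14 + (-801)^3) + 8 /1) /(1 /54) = -55503616851 /2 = -27751808425.50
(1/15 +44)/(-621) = -661/9315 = -0.07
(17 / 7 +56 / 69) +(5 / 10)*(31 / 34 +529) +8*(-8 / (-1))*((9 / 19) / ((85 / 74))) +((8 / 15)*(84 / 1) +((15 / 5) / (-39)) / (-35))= 1966640807 / 5794620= 339.39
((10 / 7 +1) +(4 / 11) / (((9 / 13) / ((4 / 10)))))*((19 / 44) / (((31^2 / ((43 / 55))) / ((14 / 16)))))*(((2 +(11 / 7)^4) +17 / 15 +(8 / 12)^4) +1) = 75751249907929 / 8955320283756000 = 0.01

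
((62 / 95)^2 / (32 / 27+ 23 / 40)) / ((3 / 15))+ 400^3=64000001.21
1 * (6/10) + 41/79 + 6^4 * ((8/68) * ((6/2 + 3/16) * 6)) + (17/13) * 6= 15019696/5135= 2924.97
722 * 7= 5054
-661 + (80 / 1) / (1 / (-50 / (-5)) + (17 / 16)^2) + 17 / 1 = -910612 / 1573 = -578.90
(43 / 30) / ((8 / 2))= 43 / 120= 0.36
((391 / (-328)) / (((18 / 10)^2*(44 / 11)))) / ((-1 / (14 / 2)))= 68425 / 106272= 0.64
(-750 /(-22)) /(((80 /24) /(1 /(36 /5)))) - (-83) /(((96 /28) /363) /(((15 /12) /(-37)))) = -3848055 /13024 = -295.46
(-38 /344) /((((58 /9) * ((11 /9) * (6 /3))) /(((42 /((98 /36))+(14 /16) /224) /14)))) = -42561045 /5506113536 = -0.01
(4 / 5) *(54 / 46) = 108 / 115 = 0.94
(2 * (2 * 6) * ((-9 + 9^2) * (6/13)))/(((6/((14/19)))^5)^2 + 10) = 2928703381632/4706433345661368607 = 0.00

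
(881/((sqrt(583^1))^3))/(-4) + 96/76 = 24/19 - 881 *sqrt(583)/1359556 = 1.25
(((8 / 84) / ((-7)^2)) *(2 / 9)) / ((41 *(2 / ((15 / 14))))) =5 / 885969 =0.00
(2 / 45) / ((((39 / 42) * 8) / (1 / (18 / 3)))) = 7 / 7020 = 0.00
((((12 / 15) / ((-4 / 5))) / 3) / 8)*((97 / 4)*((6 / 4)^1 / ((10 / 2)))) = -97 / 320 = -0.30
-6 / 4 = -3 / 2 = -1.50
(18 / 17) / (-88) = -9 / 748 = -0.01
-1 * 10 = -10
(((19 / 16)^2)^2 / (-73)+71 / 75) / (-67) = -329899013 / 24040243200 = -0.01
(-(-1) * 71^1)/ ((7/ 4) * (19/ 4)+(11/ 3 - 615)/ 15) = -720/ 329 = -2.19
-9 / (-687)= 0.01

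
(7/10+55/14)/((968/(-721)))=-8343/2420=-3.45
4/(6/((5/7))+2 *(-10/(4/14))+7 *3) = -20/203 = -0.10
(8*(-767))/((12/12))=-6136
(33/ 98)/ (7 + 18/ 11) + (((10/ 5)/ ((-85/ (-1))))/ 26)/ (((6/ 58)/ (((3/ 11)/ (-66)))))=2909395/ 74687613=0.04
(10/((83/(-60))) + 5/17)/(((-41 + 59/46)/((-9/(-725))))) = 90022/41532785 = 0.00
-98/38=-49/19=-2.58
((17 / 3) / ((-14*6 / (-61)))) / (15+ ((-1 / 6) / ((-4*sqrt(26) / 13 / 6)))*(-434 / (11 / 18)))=-353617*sqrt(26) / 198121068 - 627385 / 2080271214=-0.01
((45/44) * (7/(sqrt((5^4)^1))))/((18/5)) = 7/88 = 0.08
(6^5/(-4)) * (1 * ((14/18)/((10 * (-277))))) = 0.55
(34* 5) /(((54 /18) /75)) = 4250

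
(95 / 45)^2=361 / 81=4.46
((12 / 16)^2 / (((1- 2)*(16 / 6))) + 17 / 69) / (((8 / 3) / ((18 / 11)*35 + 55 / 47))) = 9457295 / 12176384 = 0.78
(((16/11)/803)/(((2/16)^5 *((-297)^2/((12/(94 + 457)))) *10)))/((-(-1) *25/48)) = 16777216/5962662547875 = 0.00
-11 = -11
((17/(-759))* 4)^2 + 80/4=11526244/576081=20.01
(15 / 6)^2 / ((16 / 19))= 475 / 64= 7.42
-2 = -2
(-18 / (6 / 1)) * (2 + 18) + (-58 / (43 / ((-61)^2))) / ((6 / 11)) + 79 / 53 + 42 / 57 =-1202812826 / 129903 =-9259.32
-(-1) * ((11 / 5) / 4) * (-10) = -11 / 2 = -5.50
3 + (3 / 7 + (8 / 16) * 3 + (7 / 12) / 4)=5.07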